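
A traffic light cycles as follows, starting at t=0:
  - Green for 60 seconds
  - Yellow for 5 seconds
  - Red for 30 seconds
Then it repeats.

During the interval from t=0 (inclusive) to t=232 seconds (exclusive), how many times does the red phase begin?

Cycle = 60+5+30 = 95s
red phase starts at t = k*95 + 65 for k=0,1,2,...
Need k*95+65 < 232 → k < 1.758
k ∈ {0, ..., 1} → 2 starts

Answer: 2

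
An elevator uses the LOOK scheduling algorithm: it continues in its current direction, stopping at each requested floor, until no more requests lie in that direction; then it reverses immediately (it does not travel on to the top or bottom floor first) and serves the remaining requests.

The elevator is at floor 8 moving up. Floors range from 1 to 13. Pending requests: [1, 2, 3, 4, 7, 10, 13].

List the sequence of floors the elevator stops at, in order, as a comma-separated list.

Answer: 10, 13, 7, 4, 3, 2, 1

Derivation:
Current: 8, moving UP
Serve above first (ascending): [10, 13]
Then reverse, serve below (descending): [7, 4, 3, 2, 1]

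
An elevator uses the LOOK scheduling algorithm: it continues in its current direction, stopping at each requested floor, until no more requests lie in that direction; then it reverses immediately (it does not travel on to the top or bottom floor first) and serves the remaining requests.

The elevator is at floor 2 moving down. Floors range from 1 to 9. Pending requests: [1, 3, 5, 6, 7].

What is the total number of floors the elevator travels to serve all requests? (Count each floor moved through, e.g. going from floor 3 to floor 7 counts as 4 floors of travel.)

Start at floor 2 moving down, LOOK stop order: [1, 3, 5, 6, 7]
  2 → 1: |1-2| = 1, total = 1
  1 → 3: |3-1| = 2, total = 3
  3 → 5: |5-3| = 2, total = 5
  5 → 6: |6-5| = 1, total = 6
  6 → 7: |7-6| = 1, total = 7

Answer: 7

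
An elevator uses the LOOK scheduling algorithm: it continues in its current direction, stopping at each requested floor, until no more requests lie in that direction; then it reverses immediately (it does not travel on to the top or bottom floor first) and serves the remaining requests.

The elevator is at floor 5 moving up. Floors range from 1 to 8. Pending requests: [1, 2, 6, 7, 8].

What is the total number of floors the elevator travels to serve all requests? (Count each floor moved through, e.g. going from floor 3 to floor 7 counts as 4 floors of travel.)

Start at floor 5 moving up, LOOK stop order: [6, 7, 8, 2, 1]
  5 → 6: |6-5| = 1, total = 1
  6 → 7: |7-6| = 1, total = 2
  7 → 8: |8-7| = 1, total = 3
  8 → 2: |2-8| = 6, total = 9
  2 → 1: |1-2| = 1, total = 10

Answer: 10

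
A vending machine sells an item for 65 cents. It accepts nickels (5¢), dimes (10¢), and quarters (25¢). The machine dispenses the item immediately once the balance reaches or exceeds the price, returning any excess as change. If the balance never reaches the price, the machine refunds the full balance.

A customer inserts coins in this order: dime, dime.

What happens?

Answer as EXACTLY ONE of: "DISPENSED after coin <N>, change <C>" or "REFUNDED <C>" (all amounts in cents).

Answer: REFUNDED 20

Derivation:
Price: 65¢
Coin 1 (dime, 10¢): balance = 10¢
Coin 2 (dime, 10¢): balance = 20¢
All coins inserted, balance 20¢ < price 65¢ → REFUND 20¢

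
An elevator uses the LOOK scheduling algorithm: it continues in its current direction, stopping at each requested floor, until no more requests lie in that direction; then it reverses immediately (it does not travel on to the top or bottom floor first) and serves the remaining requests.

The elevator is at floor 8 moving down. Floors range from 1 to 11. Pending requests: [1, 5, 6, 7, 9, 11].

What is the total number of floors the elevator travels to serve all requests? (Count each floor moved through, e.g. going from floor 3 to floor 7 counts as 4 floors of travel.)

Answer: 17

Derivation:
Start at floor 8 moving down, LOOK stop order: [7, 6, 5, 1, 9, 11]
  8 → 7: |7-8| = 1, total = 1
  7 → 6: |6-7| = 1, total = 2
  6 → 5: |5-6| = 1, total = 3
  5 → 1: |1-5| = 4, total = 7
  1 → 9: |9-1| = 8, total = 15
  9 → 11: |11-9| = 2, total = 17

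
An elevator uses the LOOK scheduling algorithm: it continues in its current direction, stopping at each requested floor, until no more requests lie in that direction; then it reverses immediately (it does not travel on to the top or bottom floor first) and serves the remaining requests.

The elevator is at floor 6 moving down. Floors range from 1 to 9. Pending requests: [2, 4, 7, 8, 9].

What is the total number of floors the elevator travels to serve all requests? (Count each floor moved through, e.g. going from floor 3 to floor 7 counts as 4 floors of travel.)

Start at floor 6 moving down, LOOK stop order: [4, 2, 7, 8, 9]
  6 → 4: |4-6| = 2, total = 2
  4 → 2: |2-4| = 2, total = 4
  2 → 7: |7-2| = 5, total = 9
  7 → 8: |8-7| = 1, total = 10
  8 → 9: |9-8| = 1, total = 11

Answer: 11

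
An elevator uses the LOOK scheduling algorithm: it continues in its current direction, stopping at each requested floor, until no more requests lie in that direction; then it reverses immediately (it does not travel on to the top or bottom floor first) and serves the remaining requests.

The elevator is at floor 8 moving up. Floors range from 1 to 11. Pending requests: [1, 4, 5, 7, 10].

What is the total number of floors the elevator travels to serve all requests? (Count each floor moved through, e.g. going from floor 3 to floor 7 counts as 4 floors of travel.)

Answer: 11

Derivation:
Start at floor 8 moving up, LOOK stop order: [10, 7, 5, 4, 1]
  8 → 10: |10-8| = 2, total = 2
  10 → 7: |7-10| = 3, total = 5
  7 → 5: |5-7| = 2, total = 7
  5 → 4: |4-5| = 1, total = 8
  4 → 1: |1-4| = 3, total = 11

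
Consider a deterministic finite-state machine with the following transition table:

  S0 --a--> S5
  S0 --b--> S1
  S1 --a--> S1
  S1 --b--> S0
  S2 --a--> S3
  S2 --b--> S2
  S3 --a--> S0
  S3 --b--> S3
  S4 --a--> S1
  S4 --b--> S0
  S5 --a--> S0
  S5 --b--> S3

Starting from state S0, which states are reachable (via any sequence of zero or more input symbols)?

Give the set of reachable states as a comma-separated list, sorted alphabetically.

BFS from S0:
  visit S0: S0--a-->S5 (new), S0--b-->S1 (new)
  visit S5: S5--a-->S0 (seen), S5--b-->S3 (new)
  visit S1: S1--a-->S1 (seen), S1--b-->S0 (seen)
  visit S3: S3--a-->S0 (seen), S3--b-->S3 (seen)

Answer: S0, S1, S3, S5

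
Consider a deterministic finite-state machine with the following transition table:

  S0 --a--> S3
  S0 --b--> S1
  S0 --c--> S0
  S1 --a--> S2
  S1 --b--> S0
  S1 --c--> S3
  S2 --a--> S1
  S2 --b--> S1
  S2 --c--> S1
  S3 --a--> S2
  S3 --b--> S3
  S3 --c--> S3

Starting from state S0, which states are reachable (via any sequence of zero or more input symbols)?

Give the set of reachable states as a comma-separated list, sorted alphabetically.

Answer: S0, S1, S2, S3

Derivation:
BFS from S0:
  visit S0: S0--a-->S3 (new), S0--b-->S1 (new), S0--c-->S0 (seen)
  visit S3: S3--a-->S2 (new), S3--b-->S3 (seen), S3--c-->S3 (seen)
  visit S1: S1--a-->S2 (seen), S1--b-->S0 (seen), S1--c-->S3 (seen)
  visit S2: S2--a-->S1 (seen), S2--b-->S1 (seen), S2--c-->S1 (seen)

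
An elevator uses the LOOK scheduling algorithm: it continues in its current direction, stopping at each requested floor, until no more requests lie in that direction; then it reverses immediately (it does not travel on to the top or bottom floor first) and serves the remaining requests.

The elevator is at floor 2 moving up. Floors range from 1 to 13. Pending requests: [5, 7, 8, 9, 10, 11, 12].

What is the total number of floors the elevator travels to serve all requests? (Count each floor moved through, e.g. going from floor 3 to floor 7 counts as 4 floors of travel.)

Answer: 10

Derivation:
Start at floor 2 moving up, LOOK stop order: [5, 7, 8, 9, 10, 11, 12]
  2 → 5: |5-2| = 3, total = 3
  5 → 7: |7-5| = 2, total = 5
  7 → 8: |8-7| = 1, total = 6
  8 → 9: |9-8| = 1, total = 7
  9 → 10: |10-9| = 1, total = 8
  10 → 11: |11-10| = 1, total = 9
  11 → 12: |12-11| = 1, total = 10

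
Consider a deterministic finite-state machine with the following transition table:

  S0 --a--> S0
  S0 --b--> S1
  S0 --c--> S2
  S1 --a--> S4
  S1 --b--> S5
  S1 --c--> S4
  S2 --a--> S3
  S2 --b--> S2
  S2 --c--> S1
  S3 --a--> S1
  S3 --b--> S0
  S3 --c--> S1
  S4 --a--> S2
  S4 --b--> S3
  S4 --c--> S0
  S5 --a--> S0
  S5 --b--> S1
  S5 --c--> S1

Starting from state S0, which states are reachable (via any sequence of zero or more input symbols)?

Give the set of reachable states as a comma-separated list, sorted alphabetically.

BFS from S0:
  visit S0: S0--a-->S0 (seen), S0--b-->S1 (new), S0--c-->S2 (new)
  visit S1: S1--a-->S4 (new), S1--b-->S5 (new), S1--c-->S4 (seen)
  visit S2: S2--a-->S3 (new), S2--b-->S2 (seen), S2--c-->S1 (seen)
  visit S4: S4--a-->S2 (seen), S4--b-->S3 (seen), S4--c-->S0 (seen)
  visit S5: S5--a-->S0 (seen), S5--b-->S1 (seen), S5--c-->S1 (seen)
  visit S3: S3--a-->S1 (seen), S3--b-->S0 (seen), S3--c-->S1 (seen)

Answer: S0, S1, S2, S3, S4, S5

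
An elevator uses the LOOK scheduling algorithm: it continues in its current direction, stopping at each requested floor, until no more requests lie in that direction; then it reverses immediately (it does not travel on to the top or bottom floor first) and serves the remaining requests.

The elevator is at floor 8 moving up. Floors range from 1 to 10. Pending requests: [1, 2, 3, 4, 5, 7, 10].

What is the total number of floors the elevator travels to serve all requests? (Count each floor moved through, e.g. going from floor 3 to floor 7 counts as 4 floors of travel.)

Start at floor 8 moving up, LOOK stop order: [10, 7, 5, 4, 3, 2, 1]
  8 → 10: |10-8| = 2, total = 2
  10 → 7: |7-10| = 3, total = 5
  7 → 5: |5-7| = 2, total = 7
  5 → 4: |4-5| = 1, total = 8
  4 → 3: |3-4| = 1, total = 9
  3 → 2: |2-3| = 1, total = 10
  2 → 1: |1-2| = 1, total = 11

Answer: 11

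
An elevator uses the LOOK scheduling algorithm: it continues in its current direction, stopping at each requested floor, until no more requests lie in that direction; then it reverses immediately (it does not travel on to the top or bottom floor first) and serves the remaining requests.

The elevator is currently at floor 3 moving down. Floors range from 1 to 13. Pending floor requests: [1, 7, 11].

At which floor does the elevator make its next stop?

Current floor: 3, direction: down
Requests above: [7, 11]
Requests below: [1]
Moving down and requests lie below → nearest below is max([1]) = 1

Answer: 1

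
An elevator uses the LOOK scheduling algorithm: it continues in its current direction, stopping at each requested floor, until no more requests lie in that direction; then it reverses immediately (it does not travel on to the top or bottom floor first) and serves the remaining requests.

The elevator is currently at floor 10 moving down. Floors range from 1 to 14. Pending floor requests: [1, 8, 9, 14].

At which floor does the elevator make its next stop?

Answer: 9

Derivation:
Current floor: 10, direction: down
Requests above: [14]
Requests below: [1, 8, 9]
Moving down and requests lie below → nearest below is max([1, 8, 9]) = 9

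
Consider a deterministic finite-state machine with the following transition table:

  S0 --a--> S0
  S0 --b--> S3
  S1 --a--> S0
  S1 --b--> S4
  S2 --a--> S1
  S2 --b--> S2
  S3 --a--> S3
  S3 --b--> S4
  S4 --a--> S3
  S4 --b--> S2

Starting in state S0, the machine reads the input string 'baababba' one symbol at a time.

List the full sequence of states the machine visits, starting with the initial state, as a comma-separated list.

Start: S0
  read 'b': S0 --b--> S3
  read 'a': S3 --a--> S3
  read 'a': S3 --a--> S3
  read 'b': S3 --b--> S4
  read 'a': S4 --a--> S3
  read 'b': S3 --b--> S4
  read 'b': S4 --b--> S2
  read 'a': S2 --a--> S1

Answer: S0, S3, S3, S3, S4, S3, S4, S2, S1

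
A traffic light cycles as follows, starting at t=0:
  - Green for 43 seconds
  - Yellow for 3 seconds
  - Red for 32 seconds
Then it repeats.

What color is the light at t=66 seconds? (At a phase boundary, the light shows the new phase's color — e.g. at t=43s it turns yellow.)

Answer: red

Derivation:
Cycle length = 43 + 3 + 32 = 78s
t = 66, phase_t = 66 mod 78 = 66
66 >= 46 → RED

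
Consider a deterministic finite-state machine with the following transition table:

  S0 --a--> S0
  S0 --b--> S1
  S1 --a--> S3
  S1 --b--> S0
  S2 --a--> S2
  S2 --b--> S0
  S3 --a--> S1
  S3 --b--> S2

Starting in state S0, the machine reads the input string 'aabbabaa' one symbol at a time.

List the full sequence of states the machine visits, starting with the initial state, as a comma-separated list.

Answer: S0, S0, S0, S1, S0, S0, S1, S3, S1

Derivation:
Start: S0
  read 'a': S0 --a--> S0
  read 'a': S0 --a--> S0
  read 'b': S0 --b--> S1
  read 'b': S1 --b--> S0
  read 'a': S0 --a--> S0
  read 'b': S0 --b--> S1
  read 'a': S1 --a--> S3
  read 'a': S3 --a--> S1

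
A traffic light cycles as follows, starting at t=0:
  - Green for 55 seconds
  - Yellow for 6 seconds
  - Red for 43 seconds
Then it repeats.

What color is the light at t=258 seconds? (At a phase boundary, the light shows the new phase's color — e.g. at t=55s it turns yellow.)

Answer: green

Derivation:
Cycle length = 55 + 6 + 43 = 104s
t = 258, phase_t = 258 mod 104 = 50
50 < 55 (green end) → GREEN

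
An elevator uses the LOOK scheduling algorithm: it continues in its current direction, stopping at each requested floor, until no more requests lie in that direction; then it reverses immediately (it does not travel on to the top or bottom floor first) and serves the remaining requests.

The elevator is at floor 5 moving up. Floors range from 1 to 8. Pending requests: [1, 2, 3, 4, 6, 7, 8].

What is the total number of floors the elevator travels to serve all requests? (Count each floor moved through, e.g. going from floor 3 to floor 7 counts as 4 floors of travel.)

Answer: 10

Derivation:
Start at floor 5 moving up, LOOK stop order: [6, 7, 8, 4, 3, 2, 1]
  5 → 6: |6-5| = 1, total = 1
  6 → 7: |7-6| = 1, total = 2
  7 → 8: |8-7| = 1, total = 3
  8 → 4: |4-8| = 4, total = 7
  4 → 3: |3-4| = 1, total = 8
  3 → 2: |2-3| = 1, total = 9
  2 → 1: |1-2| = 1, total = 10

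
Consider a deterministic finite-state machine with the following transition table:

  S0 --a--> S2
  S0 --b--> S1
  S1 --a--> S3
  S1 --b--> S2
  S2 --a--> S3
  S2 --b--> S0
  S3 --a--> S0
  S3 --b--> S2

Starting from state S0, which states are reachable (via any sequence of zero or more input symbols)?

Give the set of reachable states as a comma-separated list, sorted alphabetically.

BFS from S0:
  visit S0: S0--a-->S2 (new), S0--b-->S1 (new)
  visit S2: S2--a-->S3 (new), S2--b-->S0 (seen)
  visit S1: S1--a-->S3 (seen), S1--b-->S2 (seen)
  visit S3: S3--a-->S0 (seen), S3--b-->S2 (seen)

Answer: S0, S1, S2, S3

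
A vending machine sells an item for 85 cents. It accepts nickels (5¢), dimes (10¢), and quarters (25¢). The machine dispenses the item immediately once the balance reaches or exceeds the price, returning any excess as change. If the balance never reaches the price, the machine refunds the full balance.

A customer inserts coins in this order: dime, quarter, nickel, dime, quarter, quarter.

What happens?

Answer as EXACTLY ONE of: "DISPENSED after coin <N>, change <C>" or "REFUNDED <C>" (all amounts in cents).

Price: 85¢
Coin 1 (dime, 10¢): balance = 10¢
Coin 2 (quarter, 25¢): balance = 35¢
Coin 3 (nickel, 5¢): balance = 40¢
Coin 4 (dime, 10¢): balance = 50¢
Coin 5 (quarter, 25¢): balance = 75¢
Coin 6 (quarter, 25¢): balance = 100¢
  → balance >= price → DISPENSE, change = 100 - 85 = 15¢

Answer: DISPENSED after coin 6, change 15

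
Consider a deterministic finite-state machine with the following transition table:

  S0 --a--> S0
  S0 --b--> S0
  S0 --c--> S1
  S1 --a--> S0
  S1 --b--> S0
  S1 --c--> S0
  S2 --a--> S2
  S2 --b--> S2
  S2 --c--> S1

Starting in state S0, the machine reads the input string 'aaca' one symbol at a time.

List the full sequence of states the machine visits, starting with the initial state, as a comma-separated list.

Start: S0
  read 'a': S0 --a--> S0
  read 'a': S0 --a--> S0
  read 'c': S0 --c--> S1
  read 'a': S1 --a--> S0

Answer: S0, S0, S0, S1, S0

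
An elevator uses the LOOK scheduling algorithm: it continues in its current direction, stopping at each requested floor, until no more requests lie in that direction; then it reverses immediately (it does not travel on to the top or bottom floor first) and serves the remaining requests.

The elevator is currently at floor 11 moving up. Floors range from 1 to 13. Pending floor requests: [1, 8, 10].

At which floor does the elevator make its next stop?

Answer: 10

Derivation:
Current floor: 11, direction: up
Requests above: []
Requests below: [1, 8, 10]
Moving up but no requests above → reverse; nearest below is max([1, 8, 10]) = 10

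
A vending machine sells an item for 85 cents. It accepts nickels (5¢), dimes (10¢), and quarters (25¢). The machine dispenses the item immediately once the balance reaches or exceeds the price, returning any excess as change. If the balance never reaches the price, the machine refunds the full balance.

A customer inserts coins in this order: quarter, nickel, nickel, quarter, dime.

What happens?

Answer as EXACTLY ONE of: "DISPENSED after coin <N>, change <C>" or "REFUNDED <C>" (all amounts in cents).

Price: 85¢
Coin 1 (quarter, 25¢): balance = 25¢
Coin 2 (nickel, 5¢): balance = 30¢
Coin 3 (nickel, 5¢): balance = 35¢
Coin 4 (quarter, 25¢): balance = 60¢
Coin 5 (dime, 10¢): balance = 70¢
All coins inserted, balance 70¢ < price 85¢ → REFUND 70¢

Answer: REFUNDED 70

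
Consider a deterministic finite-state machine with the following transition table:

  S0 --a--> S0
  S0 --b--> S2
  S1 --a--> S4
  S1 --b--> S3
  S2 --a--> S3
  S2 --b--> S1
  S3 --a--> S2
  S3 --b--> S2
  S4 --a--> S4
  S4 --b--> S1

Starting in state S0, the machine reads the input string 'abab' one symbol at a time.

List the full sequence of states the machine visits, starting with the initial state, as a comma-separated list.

Start: S0
  read 'a': S0 --a--> S0
  read 'b': S0 --b--> S2
  read 'a': S2 --a--> S3
  read 'b': S3 --b--> S2

Answer: S0, S0, S2, S3, S2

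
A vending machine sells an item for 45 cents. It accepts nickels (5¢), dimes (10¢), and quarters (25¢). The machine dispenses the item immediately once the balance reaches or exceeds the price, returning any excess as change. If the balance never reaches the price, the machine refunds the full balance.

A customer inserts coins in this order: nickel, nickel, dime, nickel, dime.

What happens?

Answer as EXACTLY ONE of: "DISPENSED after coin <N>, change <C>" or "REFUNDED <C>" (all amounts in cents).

Price: 45¢
Coin 1 (nickel, 5¢): balance = 5¢
Coin 2 (nickel, 5¢): balance = 10¢
Coin 3 (dime, 10¢): balance = 20¢
Coin 4 (nickel, 5¢): balance = 25¢
Coin 5 (dime, 10¢): balance = 35¢
All coins inserted, balance 35¢ < price 45¢ → REFUND 35¢

Answer: REFUNDED 35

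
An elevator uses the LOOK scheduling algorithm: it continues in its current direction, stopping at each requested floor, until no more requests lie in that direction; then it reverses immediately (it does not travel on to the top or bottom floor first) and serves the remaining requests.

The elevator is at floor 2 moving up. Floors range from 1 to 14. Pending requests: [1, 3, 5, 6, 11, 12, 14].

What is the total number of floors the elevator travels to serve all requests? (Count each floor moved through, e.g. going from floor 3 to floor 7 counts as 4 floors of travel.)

Answer: 25

Derivation:
Start at floor 2 moving up, LOOK stop order: [3, 5, 6, 11, 12, 14, 1]
  2 → 3: |3-2| = 1, total = 1
  3 → 5: |5-3| = 2, total = 3
  5 → 6: |6-5| = 1, total = 4
  6 → 11: |11-6| = 5, total = 9
  11 → 12: |12-11| = 1, total = 10
  12 → 14: |14-12| = 2, total = 12
  14 → 1: |1-14| = 13, total = 25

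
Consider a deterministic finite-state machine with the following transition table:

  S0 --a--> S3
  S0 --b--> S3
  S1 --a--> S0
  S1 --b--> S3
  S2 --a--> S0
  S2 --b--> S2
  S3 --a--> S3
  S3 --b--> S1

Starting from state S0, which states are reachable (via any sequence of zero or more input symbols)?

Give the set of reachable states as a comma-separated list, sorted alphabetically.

BFS from S0:
  visit S0: S0--a-->S3 (new), S0--b-->S3 (seen)
  visit S3: S3--a-->S3 (seen), S3--b-->S1 (new)
  visit S1: S1--a-->S0 (seen), S1--b-->S3 (seen)

Answer: S0, S1, S3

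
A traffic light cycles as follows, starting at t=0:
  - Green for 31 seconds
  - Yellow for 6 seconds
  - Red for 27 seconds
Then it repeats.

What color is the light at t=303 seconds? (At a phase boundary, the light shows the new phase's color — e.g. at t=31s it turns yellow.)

Answer: red

Derivation:
Cycle length = 31 + 6 + 27 = 64s
t = 303, phase_t = 303 mod 64 = 47
47 >= 37 → RED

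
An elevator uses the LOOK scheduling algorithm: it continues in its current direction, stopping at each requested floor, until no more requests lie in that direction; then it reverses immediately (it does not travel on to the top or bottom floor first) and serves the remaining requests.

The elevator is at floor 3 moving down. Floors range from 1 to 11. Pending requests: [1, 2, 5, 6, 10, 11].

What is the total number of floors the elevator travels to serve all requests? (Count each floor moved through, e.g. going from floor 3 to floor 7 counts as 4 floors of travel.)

Start at floor 3 moving down, LOOK stop order: [2, 1, 5, 6, 10, 11]
  3 → 2: |2-3| = 1, total = 1
  2 → 1: |1-2| = 1, total = 2
  1 → 5: |5-1| = 4, total = 6
  5 → 6: |6-5| = 1, total = 7
  6 → 10: |10-6| = 4, total = 11
  10 → 11: |11-10| = 1, total = 12

Answer: 12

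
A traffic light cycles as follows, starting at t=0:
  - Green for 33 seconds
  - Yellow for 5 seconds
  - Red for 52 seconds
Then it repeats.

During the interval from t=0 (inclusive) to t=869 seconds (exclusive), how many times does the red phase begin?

Cycle = 33+5+52 = 90s
red phase starts at t = k*90 + 38 for k=0,1,2,...
Need k*90+38 < 869 → k < 9.233
k ∈ {0, ..., 9} → 10 starts

Answer: 10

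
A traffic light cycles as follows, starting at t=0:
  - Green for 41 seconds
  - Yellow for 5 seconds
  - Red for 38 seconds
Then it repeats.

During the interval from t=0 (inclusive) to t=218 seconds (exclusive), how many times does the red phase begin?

Answer: 3

Derivation:
Cycle = 41+5+38 = 84s
red phase starts at t = k*84 + 46 for k=0,1,2,...
Need k*84+46 < 218 → k < 2.048
k ∈ {0, ..., 2} → 3 starts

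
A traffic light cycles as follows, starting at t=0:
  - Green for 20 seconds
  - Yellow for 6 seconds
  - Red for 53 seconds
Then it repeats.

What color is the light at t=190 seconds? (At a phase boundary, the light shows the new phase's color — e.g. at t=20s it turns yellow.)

Answer: red

Derivation:
Cycle length = 20 + 6 + 53 = 79s
t = 190, phase_t = 190 mod 79 = 32
32 >= 26 → RED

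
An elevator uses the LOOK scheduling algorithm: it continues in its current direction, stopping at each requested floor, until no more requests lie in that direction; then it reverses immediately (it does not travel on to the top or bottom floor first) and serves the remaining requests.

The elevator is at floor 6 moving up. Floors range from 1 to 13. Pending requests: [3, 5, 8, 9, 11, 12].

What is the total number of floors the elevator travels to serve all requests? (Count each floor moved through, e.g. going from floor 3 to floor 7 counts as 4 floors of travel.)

Answer: 15

Derivation:
Start at floor 6 moving up, LOOK stop order: [8, 9, 11, 12, 5, 3]
  6 → 8: |8-6| = 2, total = 2
  8 → 9: |9-8| = 1, total = 3
  9 → 11: |11-9| = 2, total = 5
  11 → 12: |12-11| = 1, total = 6
  12 → 5: |5-12| = 7, total = 13
  5 → 3: |3-5| = 2, total = 15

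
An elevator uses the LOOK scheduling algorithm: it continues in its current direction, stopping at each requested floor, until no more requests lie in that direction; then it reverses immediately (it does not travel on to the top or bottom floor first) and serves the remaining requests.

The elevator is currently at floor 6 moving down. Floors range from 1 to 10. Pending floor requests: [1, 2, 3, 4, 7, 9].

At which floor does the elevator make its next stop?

Current floor: 6, direction: down
Requests above: [7, 9]
Requests below: [1, 2, 3, 4]
Moving down and requests lie below → nearest below is max([1, 2, 3, 4]) = 4

Answer: 4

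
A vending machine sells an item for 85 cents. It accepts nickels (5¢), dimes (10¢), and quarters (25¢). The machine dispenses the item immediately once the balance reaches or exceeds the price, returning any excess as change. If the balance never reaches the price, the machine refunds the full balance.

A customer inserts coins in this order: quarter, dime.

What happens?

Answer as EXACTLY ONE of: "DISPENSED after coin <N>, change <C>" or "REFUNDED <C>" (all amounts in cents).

Price: 85¢
Coin 1 (quarter, 25¢): balance = 25¢
Coin 2 (dime, 10¢): balance = 35¢
All coins inserted, balance 35¢ < price 85¢ → REFUND 35¢

Answer: REFUNDED 35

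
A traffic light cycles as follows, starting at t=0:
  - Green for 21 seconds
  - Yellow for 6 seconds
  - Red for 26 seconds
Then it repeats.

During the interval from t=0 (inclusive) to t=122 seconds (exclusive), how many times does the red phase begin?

Answer: 2

Derivation:
Cycle = 21+6+26 = 53s
red phase starts at t = k*53 + 27 for k=0,1,2,...
Need k*53+27 < 122 → k < 1.792
k ∈ {0, ..., 1} → 2 starts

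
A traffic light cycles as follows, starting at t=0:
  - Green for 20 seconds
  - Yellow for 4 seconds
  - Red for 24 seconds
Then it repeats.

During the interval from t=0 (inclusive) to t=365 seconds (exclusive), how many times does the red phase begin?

Cycle = 20+4+24 = 48s
red phase starts at t = k*48 + 24 for k=0,1,2,...
Need k*48+24 < 365 → k < 7.104
k ∈ {0, ..., 7} → 8 starts

Answer: 8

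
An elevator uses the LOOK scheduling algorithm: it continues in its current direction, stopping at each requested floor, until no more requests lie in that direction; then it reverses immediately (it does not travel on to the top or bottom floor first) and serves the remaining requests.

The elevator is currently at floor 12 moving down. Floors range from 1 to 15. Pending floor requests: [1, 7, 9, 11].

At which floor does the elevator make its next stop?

Answer: 11

Derivation:
Current floor: 12, direction: down
Requests above: []
Requests below: [1, 7, 9, 11]
Moving down and requests lie below → nearest below is max([1, 7, 9, 11]) = 11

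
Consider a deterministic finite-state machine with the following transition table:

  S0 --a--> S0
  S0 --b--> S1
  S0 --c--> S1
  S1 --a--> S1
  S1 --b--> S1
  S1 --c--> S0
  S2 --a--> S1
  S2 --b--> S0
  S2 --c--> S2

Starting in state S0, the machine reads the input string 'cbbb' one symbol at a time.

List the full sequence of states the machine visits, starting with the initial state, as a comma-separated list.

Start: S0
  read 'c': S0 --c--> S1
  read 'b': S1 --b--> S1
  read 'b': S1 --b--> S1
  read 'b': S1 --b--> S1

Answer: S0, S1, S1, S1, S1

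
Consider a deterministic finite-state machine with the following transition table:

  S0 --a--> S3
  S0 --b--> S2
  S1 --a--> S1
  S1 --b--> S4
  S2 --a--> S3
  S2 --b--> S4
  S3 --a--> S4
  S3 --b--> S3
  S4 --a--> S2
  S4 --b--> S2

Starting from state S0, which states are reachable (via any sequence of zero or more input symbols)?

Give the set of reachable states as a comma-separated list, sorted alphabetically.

Answer: S0, S2, S3, S4

Derivation:
BFS from S0:
  visit S0: S0--a-->S3 (new), S0--b-->S2 (new)
  visit S3: S3--a-->S4 (new), S3--b-->S3 (seen)
  visit S2: S2--a-->S3 (seen), S2--b-->S4 (seen)
  visit S4: S4--a-->S2 (seen), S4--b-->S2 (seen)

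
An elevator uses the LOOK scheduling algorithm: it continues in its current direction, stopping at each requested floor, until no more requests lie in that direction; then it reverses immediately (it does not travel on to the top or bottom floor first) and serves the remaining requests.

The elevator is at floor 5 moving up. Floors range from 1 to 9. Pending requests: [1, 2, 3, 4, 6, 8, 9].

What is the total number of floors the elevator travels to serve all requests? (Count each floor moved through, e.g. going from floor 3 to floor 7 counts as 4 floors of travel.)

Answer: 12

Derivation:
Start at floor 5 moving up, LOOK stop order: [6, 8, 9, 4, 3, 2, 1]
  5 → 6: |6-5| = 1, total = 1
  6 → 8: |8-6| = 2, total = 3
  8 → 9: |9-8| = 1, total = 4
  9 → 4: |4-9| = 5, total = 9
  4 → 3: |3-4| = 1, total = 10
  3 → 2: |2-3| = 1, total = 11
  2 → 1: |1-2| = 1, total = 12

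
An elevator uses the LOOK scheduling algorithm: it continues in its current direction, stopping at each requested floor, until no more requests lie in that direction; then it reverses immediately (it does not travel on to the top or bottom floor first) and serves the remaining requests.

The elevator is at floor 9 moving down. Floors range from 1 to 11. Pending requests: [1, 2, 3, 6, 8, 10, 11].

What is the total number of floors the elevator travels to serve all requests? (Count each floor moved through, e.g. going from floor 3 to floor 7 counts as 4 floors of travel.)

Start at floor 9 moving down, LOOK stop order: [8, 6, 3, 2, 1, 10, 11]
  9 → 8: |8-9| = 1, total = 1
  8 → 6: |6-8| = 2, total = 3
  6 → 3: |3-6| = 3, total = 6
  3 → 2: |2-3| = 1, total = 7
  2 → 1: |1-2| = 1, total = 8
  1 → 10: |10-1| = 9, total = 17
  10 → 11: |11-10| = 1, total = 18

Answer: 18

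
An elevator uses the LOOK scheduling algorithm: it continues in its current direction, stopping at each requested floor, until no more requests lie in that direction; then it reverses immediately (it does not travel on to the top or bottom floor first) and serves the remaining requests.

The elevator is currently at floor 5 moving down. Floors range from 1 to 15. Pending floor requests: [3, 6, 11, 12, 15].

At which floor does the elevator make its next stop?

Answer: 3

Derivation:
Current floor: 5, direction: down
Requests above: [6, 11, 12, 15]
Requests below: [3]
Moving down and requests lie below → nearest below is max([3]) = 3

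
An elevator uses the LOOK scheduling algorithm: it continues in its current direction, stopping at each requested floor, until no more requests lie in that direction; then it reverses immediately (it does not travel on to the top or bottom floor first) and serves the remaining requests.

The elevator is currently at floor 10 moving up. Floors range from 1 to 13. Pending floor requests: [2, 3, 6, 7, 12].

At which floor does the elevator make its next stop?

Current floor: 10, direction: up
Requests above: [12]
Requests below: [2, 3, 6, 7]
Moving up and requests lie above → nearest above is min([12]) = 12

Answer: 12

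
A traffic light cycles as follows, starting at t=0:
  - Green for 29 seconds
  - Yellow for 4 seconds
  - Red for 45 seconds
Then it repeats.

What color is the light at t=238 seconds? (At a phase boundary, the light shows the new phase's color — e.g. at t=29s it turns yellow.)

Cycle length = 29 + 4 + 45 = 78s
t = 238, phase_t = 238 mod 78 = 4
4 < 29 (green end) → GREEN

Answer: green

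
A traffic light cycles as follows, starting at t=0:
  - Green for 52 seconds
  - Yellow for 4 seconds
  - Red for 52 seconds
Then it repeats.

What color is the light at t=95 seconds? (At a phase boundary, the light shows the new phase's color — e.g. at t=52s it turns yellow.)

Cycle length = 52 + 4 + 52 = 108s
t = 95, phase_t = 95 mod 108 = 95
95 >= 56 → RED

Answer: red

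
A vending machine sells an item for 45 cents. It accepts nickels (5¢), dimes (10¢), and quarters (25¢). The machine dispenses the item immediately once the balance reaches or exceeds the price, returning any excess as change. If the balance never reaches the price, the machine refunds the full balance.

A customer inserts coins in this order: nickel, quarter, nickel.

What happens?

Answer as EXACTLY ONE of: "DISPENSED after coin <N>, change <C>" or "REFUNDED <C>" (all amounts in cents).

Answer: REFUNDED 35

Derivation:
Price: 45¢
Coin 1 (nickel, 5¢): balance = 5¢
Coin 2 (quarter, 25¢): balance = 30¢
Coin 3 (nickel, 5¢): balance = 35¢
All coins inserted, balance 35¢ < price 45¢ → REFUND 35¢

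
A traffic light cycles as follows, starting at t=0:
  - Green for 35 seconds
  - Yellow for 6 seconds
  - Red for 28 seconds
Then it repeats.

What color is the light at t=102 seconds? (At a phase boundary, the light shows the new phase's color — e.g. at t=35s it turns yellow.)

Cycle length = 35 + 6 + 28 = 69s
t = 102, phase_t = 102 mod 69 = 33
33 < 35 (green end) → GREEN

Answer: green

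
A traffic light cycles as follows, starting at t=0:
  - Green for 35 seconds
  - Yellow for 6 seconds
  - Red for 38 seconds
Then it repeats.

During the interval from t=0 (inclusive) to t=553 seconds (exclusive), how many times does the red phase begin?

Cycle = 35+6+38 = 79s
red phase starts at t = k*79 + 41 for k=0,1,2,...
Need k*79+41 < 553 → k < 6.481
k ∈ {0, ..., 6} → 7 starts

Answer: 7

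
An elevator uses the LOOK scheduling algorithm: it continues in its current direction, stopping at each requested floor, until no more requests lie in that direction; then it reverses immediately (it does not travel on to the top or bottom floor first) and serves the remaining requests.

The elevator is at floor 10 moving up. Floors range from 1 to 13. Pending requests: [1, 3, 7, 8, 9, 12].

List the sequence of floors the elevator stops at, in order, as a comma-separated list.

Answer: 12, 9, 8, 7, 3, 1

Derivation:
Current: 10, moving UP
Serve above first (ascending): [12]
Then reverse, serve below (descending): [9, 8, 7, 3, 1]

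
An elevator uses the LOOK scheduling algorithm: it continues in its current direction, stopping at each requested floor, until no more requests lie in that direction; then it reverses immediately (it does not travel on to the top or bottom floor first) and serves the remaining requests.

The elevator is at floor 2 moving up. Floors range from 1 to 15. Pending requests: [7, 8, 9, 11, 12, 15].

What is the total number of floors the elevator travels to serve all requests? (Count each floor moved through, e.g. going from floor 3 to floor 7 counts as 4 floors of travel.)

Answer: 13

Derivation:
Start at floor 2 moving up, LOOK stop order: [7, 8, 9, 11, 12, 15]
  2 → 7: |7-2| = 5, total = 5
  7 → 8: |8-7| = 1, total = 6
  8 → 9: |9-8| = 1, total = 7
  9 → 11: |11-9| = 2, total = 9
  11 → 12: |12-11| = 1, total = 10
  12 → 15: |15-12| = 3, total = 13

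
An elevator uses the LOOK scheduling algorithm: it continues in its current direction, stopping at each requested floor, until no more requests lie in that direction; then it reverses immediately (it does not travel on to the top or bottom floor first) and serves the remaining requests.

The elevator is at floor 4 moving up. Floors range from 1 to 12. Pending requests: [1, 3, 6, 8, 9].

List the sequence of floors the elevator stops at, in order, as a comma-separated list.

Answer: 6, 8, 9, 3, 1

Derivation:
Current: 4, moving UP
Serve above first (ascending): [6, 8, 9]
Then reverse, serve below (descending): [3, 1]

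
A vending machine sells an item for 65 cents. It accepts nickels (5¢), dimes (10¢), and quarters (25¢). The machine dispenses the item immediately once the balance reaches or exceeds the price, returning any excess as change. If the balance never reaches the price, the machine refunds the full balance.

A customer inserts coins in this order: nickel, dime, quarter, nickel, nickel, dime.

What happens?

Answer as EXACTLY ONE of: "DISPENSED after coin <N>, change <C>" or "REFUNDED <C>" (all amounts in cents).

Price: 65¢
Coin 1 (nickel, 5¢): balance = 5¢
Coin 2 (dime, 10¢): balance = 15¢
Coin 3 (quarter, 25¢): balance = 40¢
Coin 4 (nickel, 5¢): balance = 45¢
Coin 5 (nickel, 5¢): balance = 50¢
Coin 6 (dime, 10¢): balance = 60¢
All coins inserted, balance 60¢ < price 65¢ → REFUND 60¢

Answer: REFUNDED 60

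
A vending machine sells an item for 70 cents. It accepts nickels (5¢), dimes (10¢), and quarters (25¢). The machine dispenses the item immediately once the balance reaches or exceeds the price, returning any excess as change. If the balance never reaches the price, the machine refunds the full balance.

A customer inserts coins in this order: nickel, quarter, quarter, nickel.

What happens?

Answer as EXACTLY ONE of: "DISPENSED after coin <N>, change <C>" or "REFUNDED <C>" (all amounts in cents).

Price: 70¢
Coin 1 (nickel, 5¢): balance = 5¢
Coin 2 (quarter, 25¢): balance = 30¢
Coin 3 (quarter, 25¢): balance = 55¢
Coin 4 (nickel, 5¢): balance = 60¢
All coins inserted, balance 60¢ < price 70¢ → REFUND 60¢

Answer: REFUNDED 60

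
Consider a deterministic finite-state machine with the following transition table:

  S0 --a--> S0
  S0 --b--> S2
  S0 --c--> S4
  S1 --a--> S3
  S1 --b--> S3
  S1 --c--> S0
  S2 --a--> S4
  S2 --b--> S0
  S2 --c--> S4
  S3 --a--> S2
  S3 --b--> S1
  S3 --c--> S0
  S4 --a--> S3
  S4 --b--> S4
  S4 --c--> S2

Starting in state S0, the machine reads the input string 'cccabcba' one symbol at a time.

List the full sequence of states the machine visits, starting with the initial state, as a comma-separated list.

Answer: S0, S4, S2, S4, S3, S1, S0, S2, S4

Derivation:
Start: S0
  read 'c': S0 --c--> S4
  read 'c': S4 --c--> S2
  read 'c': S2 --c--> S4
  read 'a': S4 --a--> S3
  read 'b': S3 --b--> S1
  read 'c': S1 --c--> S0
  read 'b': S0 --b--> S2
  read 'a': S2 --a--> S4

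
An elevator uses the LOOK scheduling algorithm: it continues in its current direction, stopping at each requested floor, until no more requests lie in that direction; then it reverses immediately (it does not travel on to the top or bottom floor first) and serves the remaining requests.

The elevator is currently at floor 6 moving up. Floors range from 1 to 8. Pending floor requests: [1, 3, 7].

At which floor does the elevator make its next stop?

Answer: 7

Derivation:
Current floor: 6, direction: up
Requests above: [7]
Requests below: [1, 3]
Moving up and requests lie above → nearest above is min([7]) = 7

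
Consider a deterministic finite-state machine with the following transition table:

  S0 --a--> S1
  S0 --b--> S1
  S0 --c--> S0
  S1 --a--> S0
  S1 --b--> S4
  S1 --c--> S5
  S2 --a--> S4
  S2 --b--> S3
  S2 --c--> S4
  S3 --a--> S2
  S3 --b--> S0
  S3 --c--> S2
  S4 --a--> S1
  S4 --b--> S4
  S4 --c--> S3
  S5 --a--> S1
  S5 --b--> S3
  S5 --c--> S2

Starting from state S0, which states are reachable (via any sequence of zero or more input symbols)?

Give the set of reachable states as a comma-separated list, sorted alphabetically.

BFS from S0:
  visit S0: S0--a-->S1 (new), S0--b-->S1 (seen), S0--c-->S0 (seen)
  visit S1: S1--a-->S0 (seen), S1--b-->S4 (new), S1--c-->S5 (new)
  visit S4: S4--a-->S1 (seen), S4--b-->S4 (seen), S4--c-->S3 (new)
  visit S5: S5--a-->S1 (seen), S5--b-->S3 (seen), S5--c-->S2 (new)
  visit S3: S3--a-->S2 (seen), S3--b-->S0 (seen), S3--c-->S2 (seen)
  visit S2: S2--a-->S4 (seen), S2--b-->S3 (seen), S2--c-->S4 (seen)

Answer: S0, S1, S2, S3, S4, S5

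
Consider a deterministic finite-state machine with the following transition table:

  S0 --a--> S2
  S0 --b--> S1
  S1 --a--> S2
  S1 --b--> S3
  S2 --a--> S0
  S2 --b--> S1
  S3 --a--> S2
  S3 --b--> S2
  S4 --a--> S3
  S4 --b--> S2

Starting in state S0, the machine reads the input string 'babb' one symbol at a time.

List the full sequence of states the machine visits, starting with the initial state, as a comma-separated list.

Start: S0
  read 'b': S0 --b--> S1
  read 'a': S1 --a--> S2
  read 'b': S2 --b--> S1
  read 'b': S1 --b--> S3

Answer: S0, S1, S2, S1, S3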